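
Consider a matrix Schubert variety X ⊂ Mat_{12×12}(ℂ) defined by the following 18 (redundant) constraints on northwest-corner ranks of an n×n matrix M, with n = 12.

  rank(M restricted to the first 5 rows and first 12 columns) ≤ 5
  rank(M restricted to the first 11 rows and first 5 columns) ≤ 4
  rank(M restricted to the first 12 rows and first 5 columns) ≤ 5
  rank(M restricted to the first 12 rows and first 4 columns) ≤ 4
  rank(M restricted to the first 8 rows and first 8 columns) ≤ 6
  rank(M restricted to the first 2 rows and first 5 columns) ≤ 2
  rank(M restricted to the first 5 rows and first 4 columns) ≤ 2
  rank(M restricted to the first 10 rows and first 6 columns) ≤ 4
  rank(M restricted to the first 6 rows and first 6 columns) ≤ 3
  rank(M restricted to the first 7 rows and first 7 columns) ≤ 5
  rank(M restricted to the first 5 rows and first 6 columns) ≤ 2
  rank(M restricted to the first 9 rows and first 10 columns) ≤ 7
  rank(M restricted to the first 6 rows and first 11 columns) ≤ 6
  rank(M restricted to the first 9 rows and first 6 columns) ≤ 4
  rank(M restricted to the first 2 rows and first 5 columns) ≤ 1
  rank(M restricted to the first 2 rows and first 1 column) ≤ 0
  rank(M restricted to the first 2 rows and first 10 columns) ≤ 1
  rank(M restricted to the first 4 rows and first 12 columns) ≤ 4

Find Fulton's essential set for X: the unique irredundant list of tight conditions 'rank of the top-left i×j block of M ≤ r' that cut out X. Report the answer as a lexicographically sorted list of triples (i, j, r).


Propagating the 18 rank bounds to every northwest block:

  row 1: 0 | 1 | 1 | 1 | 1 | 1 | 1 | 1 | 1 | 1 | 1 | 1
  row 2: 0 | 1 | 1 | 1 | 1 | 1 | 1 | 1 | 1 | 1 | 2 | 2
  row 3: 1 | 2 | 2 | 2 | 2 | 2 | 2 | 2 | 2 | 2 | 3 | 3
  row 4: 1 | 2 | 2 | 2 | 2 | 2 | 3 | 3 | 3 | 3 | 4 | 4
  row 5: 1 | 2 | 2 | 2 | 2 | 2 | 3 | 4 | 4 | 4 | 5 | 5
  row 6: 1 | 2 | 3 | 3 | 3 | 3 | 4 | 5 | 5 | 5 | 6 | 6
  row 7: 1 | 2 | 3 | 4 | 4 | 4 | 5 | 6 | 6 | 6 | 7 | 7
  row 8: 1 | 2 | 3 | 4 | 4 | 4 | 5 | 6 | 7 | 7 | 8 | 8
  row 9: 1 | 2 | 3 | 4 | 4 | 4 | 5 | 6 | 7 | 7 | 8 | 9
  row 10: 1 | 2 | 3 | 4 | 4 | 4 | 5 | 6 | 7 | 8 | 9 | 10
  row 11: 1 | 2 | 3 | 4 | 4 | 5 | 6 | 7 | 8 | 9 | 10 | 11
  row 12: 1 | 2 | 3 | 4 | 5 | 6 | 7 | 8 | 9 | 10 | 11 | 12

second differences of R give the permutation w = (2, 11, 1, 7, 8, 3, 4, 9, 12, 10, 6, 5).

ℓ(w)=26; the 6 essential cells (i,j,r):

[(2, 1, 0), (2, 10, 1), (5, 6, 2), (9, 10, 7), (10, 6, 4), (11, 5, 4)]


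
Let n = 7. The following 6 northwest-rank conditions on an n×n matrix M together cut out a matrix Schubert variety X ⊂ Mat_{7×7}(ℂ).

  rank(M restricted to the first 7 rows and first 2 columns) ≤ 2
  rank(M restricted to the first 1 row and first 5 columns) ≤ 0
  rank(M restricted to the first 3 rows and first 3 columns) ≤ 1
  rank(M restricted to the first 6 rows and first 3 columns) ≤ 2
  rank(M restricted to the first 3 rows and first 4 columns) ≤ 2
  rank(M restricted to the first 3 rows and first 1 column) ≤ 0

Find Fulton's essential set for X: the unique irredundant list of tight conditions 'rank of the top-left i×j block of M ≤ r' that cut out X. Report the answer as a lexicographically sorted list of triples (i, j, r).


Propagating the 6 rank bounds to every northwest block:

  row 1: 0  0  0  0  0  1  1
  row 2: 0  1  1  1  1  2  2
  row 3: 0  1  1  2  2  3  3
  row 4: 1  2  2  3  3  4  4
  row 5: 1  2  2  3  4  5  5
  row 6: 1  2  2  3  4  5  6
  row 7: 1  2  3  4  5  6  7

hence w(1..7) = (6, 2, 4, 1, 5, 7, 3).

|D(w)|=10, |Ess(w)|=4:

[(1, 5, 0), (3, 1, 0), (3, 3, 1), (6, 3, 2)]


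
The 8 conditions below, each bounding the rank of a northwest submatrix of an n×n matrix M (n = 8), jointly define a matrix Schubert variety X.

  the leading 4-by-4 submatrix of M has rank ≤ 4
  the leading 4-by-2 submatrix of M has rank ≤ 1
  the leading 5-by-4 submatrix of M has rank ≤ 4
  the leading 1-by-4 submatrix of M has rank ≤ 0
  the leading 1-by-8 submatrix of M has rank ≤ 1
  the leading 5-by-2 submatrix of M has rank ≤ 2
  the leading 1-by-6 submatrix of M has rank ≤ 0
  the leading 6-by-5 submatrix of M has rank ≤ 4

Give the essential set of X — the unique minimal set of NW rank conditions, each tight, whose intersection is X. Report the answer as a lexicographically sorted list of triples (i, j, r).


Recovering R(i,j) via the rank-extension bound from the 8 conditions:

  0  0  0  0  0  0  1  1
  1  1  1  1  1  1  2  2
  1  1  2  2  2  2  3  3
  1  1  2  3  3  3  4  4
  1  2  3  4  4  4  5  5
  1  2  3  4  4  5  6  6
  1  2  3  4  5  6  7  7
  1  2  3  4  5  6  7  8

giving w = (7, 1, 3, 4, 2, 6, 5, 8) via Δ²R.

Fulton essential set (3 of the 9 Rothe cells):

[(1, 6, 0), (4, 2, 1), (6, 5, 4)]


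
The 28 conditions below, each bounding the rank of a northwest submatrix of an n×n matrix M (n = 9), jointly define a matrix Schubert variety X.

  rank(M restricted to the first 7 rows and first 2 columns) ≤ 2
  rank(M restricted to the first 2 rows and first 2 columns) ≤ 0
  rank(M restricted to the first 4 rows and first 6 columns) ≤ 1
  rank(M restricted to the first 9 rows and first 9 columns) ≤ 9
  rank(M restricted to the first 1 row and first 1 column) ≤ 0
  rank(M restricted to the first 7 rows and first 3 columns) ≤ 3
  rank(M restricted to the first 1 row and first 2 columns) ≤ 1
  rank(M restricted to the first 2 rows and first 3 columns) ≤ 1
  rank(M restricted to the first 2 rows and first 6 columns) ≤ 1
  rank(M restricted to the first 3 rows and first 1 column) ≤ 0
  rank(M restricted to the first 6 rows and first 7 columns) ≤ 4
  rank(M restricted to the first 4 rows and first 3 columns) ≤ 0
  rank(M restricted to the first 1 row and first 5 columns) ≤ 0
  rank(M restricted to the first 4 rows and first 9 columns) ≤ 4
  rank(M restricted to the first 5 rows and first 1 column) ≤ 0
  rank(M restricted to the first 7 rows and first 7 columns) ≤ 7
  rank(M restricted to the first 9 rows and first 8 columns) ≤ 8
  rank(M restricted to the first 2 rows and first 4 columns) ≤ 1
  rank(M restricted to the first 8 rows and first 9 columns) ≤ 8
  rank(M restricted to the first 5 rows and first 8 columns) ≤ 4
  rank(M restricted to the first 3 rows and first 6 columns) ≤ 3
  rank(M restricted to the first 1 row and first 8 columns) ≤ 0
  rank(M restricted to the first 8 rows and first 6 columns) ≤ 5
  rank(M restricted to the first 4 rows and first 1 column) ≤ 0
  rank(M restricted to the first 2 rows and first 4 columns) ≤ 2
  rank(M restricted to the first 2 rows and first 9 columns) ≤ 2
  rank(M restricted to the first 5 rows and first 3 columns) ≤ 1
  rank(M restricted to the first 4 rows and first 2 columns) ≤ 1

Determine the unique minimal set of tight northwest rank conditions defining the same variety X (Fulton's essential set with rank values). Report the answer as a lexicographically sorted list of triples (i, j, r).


Computing R[i][j] = min implied NW-rank bound (n=9, 28 conditions):

  0  0  0  0  0  0  0  0  1
  0  0  0  1  1  1  1  1  2
  0  0  0  1  1  1  2  2  3
  0  0  0  1  1  1  2  3  4
  0  1  1  2  2  2  3  4  5
  1  2  2  3  3  3  4  5  6
  1  2  3  4  4  4  5  6  7
  1  2  3  4  5  5  6  7  8
  1  2  3  4  5  6  7  8  9

the unique w with this rank table is (9, 4, 7, 8, 2, 1, 3, 5, 6).

ℓ(w)=22; the 4 essential cells (i,j,r):

[(1, 8, 0), (4, 3, 0), (4, 6, 1), (5, 1, 0)]


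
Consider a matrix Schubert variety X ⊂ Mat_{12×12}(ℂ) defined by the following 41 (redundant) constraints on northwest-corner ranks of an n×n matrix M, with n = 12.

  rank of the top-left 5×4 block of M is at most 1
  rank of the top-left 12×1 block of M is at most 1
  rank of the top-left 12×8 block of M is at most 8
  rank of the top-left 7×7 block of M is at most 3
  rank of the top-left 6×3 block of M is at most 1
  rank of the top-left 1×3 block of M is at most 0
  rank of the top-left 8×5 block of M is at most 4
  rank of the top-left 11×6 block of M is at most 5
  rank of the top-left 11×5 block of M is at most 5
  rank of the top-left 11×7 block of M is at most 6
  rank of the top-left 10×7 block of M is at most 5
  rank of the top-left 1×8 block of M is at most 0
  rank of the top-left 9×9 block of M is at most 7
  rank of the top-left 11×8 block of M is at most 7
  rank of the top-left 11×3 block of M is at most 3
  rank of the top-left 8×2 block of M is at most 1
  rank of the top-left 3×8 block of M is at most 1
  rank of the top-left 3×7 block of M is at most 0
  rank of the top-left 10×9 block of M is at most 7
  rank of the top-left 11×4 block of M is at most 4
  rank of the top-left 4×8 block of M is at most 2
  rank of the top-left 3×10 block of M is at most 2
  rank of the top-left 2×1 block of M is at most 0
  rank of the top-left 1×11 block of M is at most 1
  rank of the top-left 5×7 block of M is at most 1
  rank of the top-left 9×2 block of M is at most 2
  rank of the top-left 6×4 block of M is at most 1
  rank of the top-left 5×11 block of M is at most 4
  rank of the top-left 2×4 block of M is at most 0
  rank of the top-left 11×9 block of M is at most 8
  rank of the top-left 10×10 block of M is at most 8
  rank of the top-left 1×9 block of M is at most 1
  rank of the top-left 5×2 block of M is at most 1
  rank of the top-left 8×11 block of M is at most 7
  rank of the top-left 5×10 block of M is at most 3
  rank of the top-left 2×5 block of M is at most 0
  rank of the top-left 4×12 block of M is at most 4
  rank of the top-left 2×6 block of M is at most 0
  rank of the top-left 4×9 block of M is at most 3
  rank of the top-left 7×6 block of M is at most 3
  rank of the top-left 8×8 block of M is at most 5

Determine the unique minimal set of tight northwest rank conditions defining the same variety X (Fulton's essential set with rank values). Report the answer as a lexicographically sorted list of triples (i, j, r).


The tightest implied rank at each (i,j), from the 41 conditions:

  0  0  0  0  0  0  0  0  1  1  1  1
  0  0  0  0  0  0  0  1  2  2  2  2
  0  0  0  0  0  0  0  1  2  2  3  3
  1  1  1  1  1  1  1  2  3  3  4  4
  1  1  1  1  1  1  1  2  3  3  4  5
  1  1  1  1  2  2  2  3  4  4  5  6
  1  1  2  2  3  3  3  4  5  5  6  7
  1  1  2  3  4  4  4  5  6  6  7  8
  1  2  3  4  5  5  5  6  7  7  8  9
  1  2  3  4  5  5  5  6  7  8  9  10
  1  2  3  4  5  5  6  7  8  9  10  11
  1  2  3  4  5  6  7  8  9  10  11  12

reading off 1-entries of Δ²R: w = (9, 8, 11, 1, 12, 5, 3, 4, 2, 10, 7, 6).

Rothe diagram D(w) (38 cells), 9 SE-corners (essential conditions):

[(1, 8, 0), (3, 7, 0), (3, 10, 2), (5, 7, 1), (5, 10, 3), (6, 4, 1), (8, 2, 1), (10, 7, 5), (11, 6, 5)]


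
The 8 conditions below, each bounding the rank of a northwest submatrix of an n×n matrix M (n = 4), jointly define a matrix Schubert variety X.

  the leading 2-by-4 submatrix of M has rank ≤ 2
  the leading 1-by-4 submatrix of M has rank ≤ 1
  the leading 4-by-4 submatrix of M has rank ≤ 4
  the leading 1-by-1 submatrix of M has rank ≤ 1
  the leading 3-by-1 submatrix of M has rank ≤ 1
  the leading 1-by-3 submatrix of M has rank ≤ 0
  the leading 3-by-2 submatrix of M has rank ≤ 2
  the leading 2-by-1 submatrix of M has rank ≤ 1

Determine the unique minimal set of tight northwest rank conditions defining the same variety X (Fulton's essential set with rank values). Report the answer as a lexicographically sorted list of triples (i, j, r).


Recovering R(i,j) via the rank-extension bound from the 8 conditions:

  0 0 0 1
  1 1 1 2
  1 2 2 3
  1 2 3 4

reading off 1-entries of Δ²R: w = (4, 1, 2, 3).

|D(w)|=3, |Ess(w)|=1:

[(1, 3, 0)]


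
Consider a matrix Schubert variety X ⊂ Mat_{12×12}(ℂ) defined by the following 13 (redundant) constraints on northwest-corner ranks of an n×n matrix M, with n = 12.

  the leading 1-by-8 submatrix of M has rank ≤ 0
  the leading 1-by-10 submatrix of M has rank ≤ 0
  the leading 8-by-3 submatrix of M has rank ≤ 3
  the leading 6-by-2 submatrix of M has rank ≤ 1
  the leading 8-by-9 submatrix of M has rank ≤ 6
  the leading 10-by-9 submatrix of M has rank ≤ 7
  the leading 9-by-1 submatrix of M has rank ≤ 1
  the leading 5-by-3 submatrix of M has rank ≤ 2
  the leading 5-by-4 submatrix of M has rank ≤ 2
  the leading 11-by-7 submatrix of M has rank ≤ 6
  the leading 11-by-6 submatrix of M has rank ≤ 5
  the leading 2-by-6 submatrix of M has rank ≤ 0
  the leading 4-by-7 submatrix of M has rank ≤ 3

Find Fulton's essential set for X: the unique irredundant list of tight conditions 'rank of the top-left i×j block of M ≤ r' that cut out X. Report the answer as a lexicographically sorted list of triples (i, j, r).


Reconstructing r_w from the 13 given conditions:

  0, 0, 0, 0, 0, 0, 0, 0, 0, 0, 1, 1
  0, 0, 0, 0, 0, 0, 1, 1, 1, 1, 2, 2
  1, 1, 1, 1, 1, 1, 2, 2, 2, 2, 3, 3
  1, 1, 2, 2, 2, 2, 3, 3, 3, 3, 4, 4
  1, 1, 2, 2, 3, 3, 4, 4, 4, 4, 5, 5
  1, 1, 2, 3, 4, 4, 5, 5, 5, 5, 6, 6
  1, 2, 3, 4, 5, 5, 6, 6, 6, 6, 7, 7
  1, 2, 3, 4, 5, 5, 6, 6, 6, 7, 8, 8
  1, 2, 3, 4, 5, 5, 6, 7, 7, 8, 9, 9
  1, 2, 3, 4, 5, 5, 6, 7, 7, 8, 9, 10
  1, 2, 3, 4, 5, 5, 6, 7, 8, 9, 10, 11
  1, 2, 3, 4, 5, 6, 7, 8, 9, 10, 11, 12

the unique w with this rank table is (11, 7, 1, 3, 5, 4, 2, 10, 8, 12, 9, 6).

ℓ(w)=27; the 7 essential cells (i,j,r):

[(1, 10, 0), (2, 6, 0), (5, 4, 2), (6, 2, 1), (8, 9, 6), (10, 9, 7), (11, 6, 5)]


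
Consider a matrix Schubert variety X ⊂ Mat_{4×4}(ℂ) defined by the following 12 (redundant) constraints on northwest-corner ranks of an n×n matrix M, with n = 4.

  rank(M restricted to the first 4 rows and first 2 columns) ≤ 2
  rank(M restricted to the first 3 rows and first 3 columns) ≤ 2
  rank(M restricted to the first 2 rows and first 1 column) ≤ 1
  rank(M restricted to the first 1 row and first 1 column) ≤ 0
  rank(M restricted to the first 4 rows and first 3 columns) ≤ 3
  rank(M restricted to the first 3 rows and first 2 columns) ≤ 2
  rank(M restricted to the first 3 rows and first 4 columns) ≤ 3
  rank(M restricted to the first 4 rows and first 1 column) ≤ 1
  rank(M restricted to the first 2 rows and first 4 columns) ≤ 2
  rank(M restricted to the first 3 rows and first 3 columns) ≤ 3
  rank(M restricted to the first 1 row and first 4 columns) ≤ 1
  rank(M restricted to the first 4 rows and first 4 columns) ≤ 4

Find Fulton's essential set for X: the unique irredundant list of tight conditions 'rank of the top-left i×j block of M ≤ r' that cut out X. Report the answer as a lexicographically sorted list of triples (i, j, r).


Propagating the 12 rank bounds to every northwest block:

  row 1: 0, 1, 1, 1
  row 2: 1, 2, 2, 2
  row 3: 1, 2, 2, 3
  row 4: 1, 2, 3, 4

hence w(1..4) = (2, 1, 4, 3).

D(w) has 2 cells with 2 SE-corners; essential set:

[(1, 1, 0), (3, 3, 2)]


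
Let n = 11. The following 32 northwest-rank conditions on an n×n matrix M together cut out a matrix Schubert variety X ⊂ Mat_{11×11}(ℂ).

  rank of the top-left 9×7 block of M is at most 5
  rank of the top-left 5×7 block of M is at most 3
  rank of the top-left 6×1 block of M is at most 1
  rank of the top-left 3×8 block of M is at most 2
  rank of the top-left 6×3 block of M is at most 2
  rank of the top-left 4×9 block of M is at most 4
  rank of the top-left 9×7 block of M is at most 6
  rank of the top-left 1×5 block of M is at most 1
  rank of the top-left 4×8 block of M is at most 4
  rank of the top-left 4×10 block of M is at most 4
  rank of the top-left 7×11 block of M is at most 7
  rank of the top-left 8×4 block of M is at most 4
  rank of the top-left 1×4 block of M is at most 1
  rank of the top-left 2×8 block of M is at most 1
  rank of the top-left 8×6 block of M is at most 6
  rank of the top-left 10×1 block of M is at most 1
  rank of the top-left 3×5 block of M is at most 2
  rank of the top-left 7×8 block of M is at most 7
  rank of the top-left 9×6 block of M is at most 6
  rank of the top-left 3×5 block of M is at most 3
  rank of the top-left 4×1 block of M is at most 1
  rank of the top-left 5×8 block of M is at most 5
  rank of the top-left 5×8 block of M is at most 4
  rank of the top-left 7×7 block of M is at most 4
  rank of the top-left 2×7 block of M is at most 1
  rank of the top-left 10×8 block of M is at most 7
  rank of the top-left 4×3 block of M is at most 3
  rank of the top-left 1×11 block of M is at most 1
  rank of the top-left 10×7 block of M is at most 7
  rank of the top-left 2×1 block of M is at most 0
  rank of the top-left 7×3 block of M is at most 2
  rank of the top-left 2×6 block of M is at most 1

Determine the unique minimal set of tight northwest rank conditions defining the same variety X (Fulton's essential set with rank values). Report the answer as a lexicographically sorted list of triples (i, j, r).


The tightest implied rank at each (i,j), from the 32 conditions:

  i=1: 0 1 1 1 1 1 1 1 1 1 1
  i=2: 0 1 1 1 1 1 1 1 2 2 2
  i=3: 1 2 2 2 2 2 2 2 3 3 3
  i=4: 1 2 2 3 3 3 3 3 4 4 4
  i=5: 1 2 2 3 3 3 3 4 5 5 5
  i=6: 1 2 2 3 4 4 4 5 6 6 6
  i=7: 1 2 2 3 4 4 4 5 6 7 7
  i=8: 1 2 3 4 5 5 5 6 7 8 8
  i=9: 1 2 3 4 5 5 5 6 7 8 9
  i=10: 1 2 3 4 5 6 6 7 8 9 10
  i=11: 1 2 3 4 5 6 7 8 9 10 11

so w = (2, 9, 1, 4, 8, 5, 10, 3, 11, 6, 7).

Fulton essential set (6 of the 19 Rothe cells):

[(2, 1, 0), (2, 8, 1), (5, 7, 3), (7, 3, 2), (7, 7, 4), (9, 7, 5)]


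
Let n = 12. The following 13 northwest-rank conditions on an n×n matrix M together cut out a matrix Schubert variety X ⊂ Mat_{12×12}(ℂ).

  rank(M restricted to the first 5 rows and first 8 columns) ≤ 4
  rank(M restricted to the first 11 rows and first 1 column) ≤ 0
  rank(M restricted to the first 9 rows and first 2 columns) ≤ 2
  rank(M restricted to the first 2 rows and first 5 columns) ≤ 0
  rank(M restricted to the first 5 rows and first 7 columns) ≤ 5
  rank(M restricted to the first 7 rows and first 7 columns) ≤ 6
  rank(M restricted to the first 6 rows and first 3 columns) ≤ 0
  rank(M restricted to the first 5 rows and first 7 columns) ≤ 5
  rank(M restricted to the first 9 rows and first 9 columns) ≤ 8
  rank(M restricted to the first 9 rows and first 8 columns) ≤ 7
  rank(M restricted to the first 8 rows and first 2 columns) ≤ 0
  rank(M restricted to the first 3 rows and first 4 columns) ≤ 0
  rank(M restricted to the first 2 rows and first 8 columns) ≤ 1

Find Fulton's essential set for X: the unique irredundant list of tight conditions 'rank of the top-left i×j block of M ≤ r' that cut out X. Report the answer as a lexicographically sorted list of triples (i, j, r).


The tightest implied rank at each (i,j), from the 13 conditions:

  0, 0, 0, 0, 0, 1, 1, 1, 1, 1, 1, 1
  0, 0, 0, 0, 0, 1, 1, 1, 2, 2, 2, 2
  0, 0, 0, 0, 1, 2, 2, 2, 3, 3, 3, 3
  0, 0, 0, 1, 2, 3, 3, 3, 4, 4, 4, 4
  0, 0, 0, 1, 2, 3, 4, 4, 5, 5, 5, 5
  0, 0, 0, 1, 2, 3, 4, 5, 6, 6, 6, 6
  0, 0, 1, 2, 3, 4, 5, 6, 7, 7, 7, 7
  0, 0, 1, 2, 3, 4, 5, 6, 7, 8, 8, 8
  0, 1, 2, 3, 4, 5, 6, 7, 8, 9, 9, 9
  0, 1, 2, 3, 4, 5, 6, 7, 8, 9, 10, 10
  0, 1, 2, 3, 4, 5, 6, 7, 8, 9, 10, 11
  1, 2, 3, 4, 5, 6, 7, 8, 9, 10, 11, 12

hence w(1..12) = (6, 9, 5, 4, 7, 8, 3, 10, 2, 11, 12, 1).

|D(w)|=32, |Ess(w)|=6:

[(2, 5, 0), (2, 8, 1), (3, 4, 0), (6, 3, 0), (8, 2, 0), (11, 1, 0)]


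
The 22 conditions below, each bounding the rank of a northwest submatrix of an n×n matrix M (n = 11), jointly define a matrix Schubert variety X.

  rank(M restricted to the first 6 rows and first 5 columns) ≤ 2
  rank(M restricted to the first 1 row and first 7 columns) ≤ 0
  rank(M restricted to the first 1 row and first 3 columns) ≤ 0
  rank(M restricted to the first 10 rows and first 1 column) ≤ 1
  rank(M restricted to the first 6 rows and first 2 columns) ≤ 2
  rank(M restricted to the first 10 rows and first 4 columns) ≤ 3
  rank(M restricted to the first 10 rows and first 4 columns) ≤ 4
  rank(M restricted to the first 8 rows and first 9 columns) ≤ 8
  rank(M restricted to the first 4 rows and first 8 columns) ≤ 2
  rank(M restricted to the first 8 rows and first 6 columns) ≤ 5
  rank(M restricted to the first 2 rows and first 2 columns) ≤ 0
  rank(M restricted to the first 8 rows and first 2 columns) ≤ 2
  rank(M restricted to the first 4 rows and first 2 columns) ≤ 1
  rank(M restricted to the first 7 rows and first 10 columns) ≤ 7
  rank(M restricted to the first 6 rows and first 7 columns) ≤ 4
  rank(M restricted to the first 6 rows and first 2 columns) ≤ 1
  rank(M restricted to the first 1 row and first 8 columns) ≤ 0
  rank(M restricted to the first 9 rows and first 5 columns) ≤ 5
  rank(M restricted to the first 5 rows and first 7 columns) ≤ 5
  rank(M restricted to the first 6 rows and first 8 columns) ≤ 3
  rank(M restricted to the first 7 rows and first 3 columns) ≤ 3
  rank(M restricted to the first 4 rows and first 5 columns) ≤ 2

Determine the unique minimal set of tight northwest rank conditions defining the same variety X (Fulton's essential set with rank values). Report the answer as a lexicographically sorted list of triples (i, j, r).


Reconstructing r_w from the 22 given conditions:

  0, 0, 0, 0, 0, 0, 0, 0, 1, 1, 1
  0, 0, 1, 1, 1, 1, 1, 1, 2, 2, 2
  1, 1, 2, 2, 2, 2, 2, 2, 3, 3, 3
  1, 1, 2, 2, 2, 2, 2, 2, 3, 4, 4
  1, 1, 2, 2, 2, 3, 3, 3, 4, 5, 5
  1, 1, 2, 2, 2, 3, 3, 3, 4, 5, 6
  1, 2, 3, 3, 3, 4, 4, 4, 5, 6, 7
  1, 2, 3, 3, 4, 5, 5, 5, 6, 7, 8
  1, 2, 3, 3, 4, 5, 6, 6, 7, 8, 9
  1, 2, 3, 3, 4, 5, 6, 7, 8, 9, 10
  1, 2, 3, 4, 5, 6, 7, 8, 9, 10, 11

so w = (9, 3, 1, 10, 6, 11, 2, 5, 7, 8, 4).

7 SE-corners of the 27-cell Rothe diagram give Ess(w):

[(1, 8, 0), (2, 2, 0), (4, 8, 2), (6, 2, 1), (6, 5, 2), (6, 8, 3), (10, 4, 3)]


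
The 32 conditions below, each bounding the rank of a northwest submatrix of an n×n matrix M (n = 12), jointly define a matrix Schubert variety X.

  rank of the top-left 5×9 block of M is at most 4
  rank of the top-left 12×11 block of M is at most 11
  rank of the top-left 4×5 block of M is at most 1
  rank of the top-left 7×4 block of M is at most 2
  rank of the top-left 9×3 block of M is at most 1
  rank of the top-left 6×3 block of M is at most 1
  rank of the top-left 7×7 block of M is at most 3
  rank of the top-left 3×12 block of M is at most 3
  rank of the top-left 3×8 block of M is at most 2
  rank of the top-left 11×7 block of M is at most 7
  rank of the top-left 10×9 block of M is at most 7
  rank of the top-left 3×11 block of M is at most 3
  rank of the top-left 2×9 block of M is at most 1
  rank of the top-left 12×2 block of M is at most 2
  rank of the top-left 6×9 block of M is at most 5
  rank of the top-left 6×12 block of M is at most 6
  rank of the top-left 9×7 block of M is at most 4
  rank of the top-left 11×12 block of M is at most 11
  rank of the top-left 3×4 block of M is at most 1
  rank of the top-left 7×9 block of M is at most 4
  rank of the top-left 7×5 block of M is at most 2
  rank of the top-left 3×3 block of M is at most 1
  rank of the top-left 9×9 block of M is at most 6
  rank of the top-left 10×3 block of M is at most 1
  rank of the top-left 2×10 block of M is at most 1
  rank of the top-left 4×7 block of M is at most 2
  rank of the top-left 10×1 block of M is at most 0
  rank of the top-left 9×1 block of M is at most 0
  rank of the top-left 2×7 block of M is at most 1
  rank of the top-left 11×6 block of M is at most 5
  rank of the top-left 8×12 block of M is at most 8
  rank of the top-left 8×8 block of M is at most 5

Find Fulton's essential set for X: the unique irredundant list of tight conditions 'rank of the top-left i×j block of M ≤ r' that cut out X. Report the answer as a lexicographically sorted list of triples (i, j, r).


Computing R[i][j] = min implied NW-rank bound (n=12, 32 conditions):

  0, 1, 1, 1, 1, 1, 1, 1, 1, 1, 1, 1
  0, 1, 1, 1, 1, 1, 1, 1, 1, 1, 2, 2
  0, 1, 1, 1, 1, 2, 2, 2, 2, 2, 3, 3
  0, 1, 1, 1, 1, 2, 2, 3, 3, 3, 4, 4
  0, 1, 1, 2, 2, 3, 3, 4, 4, 4, 5, 5
  0, 1, 1, 2, 2, 3, 3, 4, 4, 5, 6, 6
  0, 1, 1, 2, 2, 3, 3, 4, 4, 5, 6, 7
  0, 1, 1, 2, 3, 4, 4, 5, 5, 6, 7, 8
  0, 1, 1, 2, 3, 4, 4, 5, 6, 7, 8, 9
  0, 1, 1, 2, 3, 4, 5, 6, 7, 8, 9, 10
  1, 2, 2, 3, 4, 5, 6, 7, 8, 9, 10, 11
  1, 2, 3, 4, 5, 6, 7, 8, 9, 10, 11, 12

hence w(1..12) = (2, 11, 6, 8, 4, 10, 12, 5, 9, 7, 1, 3).

Fulton essential set (9 of the 38 Rothe cells):

[(2, 10, 1), (4, 5, 1), (4, 7, 2), (7, 5, 2), (7, 7, 3), (7, 9, 4), (9, 7, 4), (10, 1, 0), (10, 3, 1)]


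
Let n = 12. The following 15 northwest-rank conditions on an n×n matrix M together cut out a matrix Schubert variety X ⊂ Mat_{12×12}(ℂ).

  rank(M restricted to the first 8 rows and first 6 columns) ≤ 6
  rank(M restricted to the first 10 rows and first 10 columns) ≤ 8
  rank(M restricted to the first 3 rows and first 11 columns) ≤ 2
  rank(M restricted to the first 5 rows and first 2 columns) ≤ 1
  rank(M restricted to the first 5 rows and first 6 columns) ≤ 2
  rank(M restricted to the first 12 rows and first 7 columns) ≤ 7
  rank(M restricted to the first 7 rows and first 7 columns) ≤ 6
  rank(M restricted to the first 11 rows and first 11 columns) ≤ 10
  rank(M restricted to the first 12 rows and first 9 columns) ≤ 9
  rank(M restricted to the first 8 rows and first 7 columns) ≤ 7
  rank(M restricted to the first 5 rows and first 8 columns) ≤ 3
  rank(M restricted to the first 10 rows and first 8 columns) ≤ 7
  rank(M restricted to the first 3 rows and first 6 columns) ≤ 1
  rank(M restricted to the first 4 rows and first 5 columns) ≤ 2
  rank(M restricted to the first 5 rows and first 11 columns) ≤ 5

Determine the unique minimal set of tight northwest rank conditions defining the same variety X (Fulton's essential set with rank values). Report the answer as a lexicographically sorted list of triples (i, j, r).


Reconstructing r_w from the 15 given conditions:

  row 1: 1  1  1  1  1  1  1  1  1  1  1  1
  row 2: 1  1  1  1  1  1  2  2  2  2  2  2
  row 3: 1  1  1  1  1  1  2  2  2  2  2  3
  row 4: 1  1  2  2  2  2  3  3  3  3  3  4
  row 5: 1  1  2  2  2  2  3  3  4  4  4  5
  row 6: 1  2  3  3  3  3  4  4  5  5  5  6
  row 7: 1  2  3  4  4  4  5  5  6  6  6  7
  row 8: 1  2  3  4  5  5  6  6  7  7  7  8
  row 9: 1  2  3  4  5  6  7  7  8  8  8  9
  row 10: 1  2  3  4  5  6  7  7  8  8  9  10
  row 11: 1  2  3  4  5  6  7  8  9  9  10  11
  row 12: 1  2  3  4  5  6  7  8  9  10  11  12

giving w = (1, 7, 12, 3, 9, 2, 4, 5, 6, 11, 8, 10) via Δ²R.

7 SE-corners of the 22-cell Rothe diagram give Ess(w):

[(3, 6, 1), (3, 11, 2), (5, 2, 1), (5, 6, 2), (5, 8, 3), (10, 8, 7), (10, 10, 8)]


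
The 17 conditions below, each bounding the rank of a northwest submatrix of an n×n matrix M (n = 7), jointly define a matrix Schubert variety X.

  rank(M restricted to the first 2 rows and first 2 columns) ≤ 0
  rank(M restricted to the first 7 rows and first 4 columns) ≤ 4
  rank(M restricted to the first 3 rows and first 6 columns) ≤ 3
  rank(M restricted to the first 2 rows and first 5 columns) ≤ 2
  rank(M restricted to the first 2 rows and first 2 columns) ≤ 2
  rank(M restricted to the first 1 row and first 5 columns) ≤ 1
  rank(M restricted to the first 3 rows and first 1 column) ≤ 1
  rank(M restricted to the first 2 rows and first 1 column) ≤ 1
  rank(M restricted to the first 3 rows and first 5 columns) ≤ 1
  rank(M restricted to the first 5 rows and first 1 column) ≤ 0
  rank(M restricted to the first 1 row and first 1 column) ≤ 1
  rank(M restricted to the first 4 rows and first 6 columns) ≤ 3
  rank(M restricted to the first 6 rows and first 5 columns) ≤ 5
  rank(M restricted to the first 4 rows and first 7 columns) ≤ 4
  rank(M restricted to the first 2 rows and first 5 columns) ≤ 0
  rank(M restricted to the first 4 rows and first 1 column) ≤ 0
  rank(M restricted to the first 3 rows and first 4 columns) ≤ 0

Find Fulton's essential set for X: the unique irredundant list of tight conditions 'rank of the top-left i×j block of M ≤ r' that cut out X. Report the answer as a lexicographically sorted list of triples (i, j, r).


Reconstructing r_w from the 17 given conditions:

  i=1: 0, 0, 0, 0, 0, 1, 1
  i=2: 0, 0, 0, 0, 0, 1, 2
  i=3: 0, 0, 0, 0, 1, 2, 3
  i=4: 0, 1, 1, 1, 2, 3, 4
  i=5: 0, 1, 2, 2, 3, 4, 5
  i=6: 1, 2, 3, 3, 4, 5, 6
  i=7: 1, 2, 3, 4, 5, 6, 7

the unique w with this rank table is (6, 7, 5, 2, 3, 1, 4).

ℓ(w)=16; the 3 essential cells (i,j,r):

[(2, 5, 0), (3, 4, 0), (5, 1, 0)]


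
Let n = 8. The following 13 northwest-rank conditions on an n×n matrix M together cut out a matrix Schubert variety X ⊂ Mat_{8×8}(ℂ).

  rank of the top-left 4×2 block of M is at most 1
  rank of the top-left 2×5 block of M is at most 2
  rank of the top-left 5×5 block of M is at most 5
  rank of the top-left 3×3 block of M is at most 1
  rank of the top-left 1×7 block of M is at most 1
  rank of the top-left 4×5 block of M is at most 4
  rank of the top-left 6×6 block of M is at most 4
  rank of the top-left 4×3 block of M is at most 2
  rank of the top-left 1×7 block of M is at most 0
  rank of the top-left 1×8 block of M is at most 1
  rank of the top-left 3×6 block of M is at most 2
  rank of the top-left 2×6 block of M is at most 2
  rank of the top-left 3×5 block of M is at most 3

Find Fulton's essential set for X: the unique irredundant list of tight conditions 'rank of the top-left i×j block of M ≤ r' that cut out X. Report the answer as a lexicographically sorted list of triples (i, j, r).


Rank table r_w(8×8) implied by the 13 constraints:

  row 1: 0 | 0 | 0 | 0 | 0 | 0 | 0 | 1
  row 2: 1 | 1 | 1 | 1 | 1 | 1 | 1 | 2
  row 3: 1 | 1 | 1 | 2 | 2 | 2 | 2 | 3
  row 4: 1 | 1 | 2 | 3 | 3 | 3 | 3 | 4
  row 5: 1 | 2 | 3 | 4 | 4 | 4 | 4 | 5
  row 6: 1 | 2 | 3 | 4 | 4 | 4 | 5 | 6
  row 7: 1 | 2 | 3 | 4 | 5 | 5 | 6 | 7
  row 8: 1 | 2 | 3 | 4 | 5 | 6 | 7 | 8

reading off 1-entries of Δ²R: w = (8, 1, 4, 3, 2, 7, 5, 6).

ℓ(w)=12; the 4 essential cells (i,j,r):

[(1, 7, 0), (3, 3, 1), (4, 2, 1), (6, 6, 4)]


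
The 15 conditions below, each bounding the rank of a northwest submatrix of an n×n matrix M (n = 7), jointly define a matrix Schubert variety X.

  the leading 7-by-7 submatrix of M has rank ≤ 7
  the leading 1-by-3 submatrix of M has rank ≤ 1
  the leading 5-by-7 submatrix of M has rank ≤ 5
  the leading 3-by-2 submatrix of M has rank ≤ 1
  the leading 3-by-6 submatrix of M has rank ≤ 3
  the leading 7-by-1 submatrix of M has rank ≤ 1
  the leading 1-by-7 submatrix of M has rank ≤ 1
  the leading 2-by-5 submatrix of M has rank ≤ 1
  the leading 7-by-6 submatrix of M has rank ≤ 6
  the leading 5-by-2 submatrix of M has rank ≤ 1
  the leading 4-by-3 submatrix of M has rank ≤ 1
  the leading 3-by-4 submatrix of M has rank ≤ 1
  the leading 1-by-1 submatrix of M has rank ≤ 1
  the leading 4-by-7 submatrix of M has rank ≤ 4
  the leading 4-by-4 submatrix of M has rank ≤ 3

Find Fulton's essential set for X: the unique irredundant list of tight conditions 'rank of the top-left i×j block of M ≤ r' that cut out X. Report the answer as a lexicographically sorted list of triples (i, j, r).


Propagating the 15 rank bounds to every northwest block:

  1 | 1 | 1 | 1 | 1 | 1 | 1
  1 | 1 | 1 | 1 | 1 | 2 | 2
  1 | 1 | 1 | 1 | 2 | 3 | 3
  1 | 1 | 1 | 2 | 3 | 4 | 4
  1 | 1 | 2 | 3 | 4 | 5 | 5
  1 | 2 | 3 | 4 | 5 | 6 | 6
  1 | 2 | 3 | 4 | 5 | 6 | 7

hence w(1..7) = (1, 6, 5, 4, 3, 2, 7).

|D(w)|=10, |Ess(w)|=4:

[(2, 5, 1), (3, 4, 1), (4, 3, 1), (5, 2, 1)]


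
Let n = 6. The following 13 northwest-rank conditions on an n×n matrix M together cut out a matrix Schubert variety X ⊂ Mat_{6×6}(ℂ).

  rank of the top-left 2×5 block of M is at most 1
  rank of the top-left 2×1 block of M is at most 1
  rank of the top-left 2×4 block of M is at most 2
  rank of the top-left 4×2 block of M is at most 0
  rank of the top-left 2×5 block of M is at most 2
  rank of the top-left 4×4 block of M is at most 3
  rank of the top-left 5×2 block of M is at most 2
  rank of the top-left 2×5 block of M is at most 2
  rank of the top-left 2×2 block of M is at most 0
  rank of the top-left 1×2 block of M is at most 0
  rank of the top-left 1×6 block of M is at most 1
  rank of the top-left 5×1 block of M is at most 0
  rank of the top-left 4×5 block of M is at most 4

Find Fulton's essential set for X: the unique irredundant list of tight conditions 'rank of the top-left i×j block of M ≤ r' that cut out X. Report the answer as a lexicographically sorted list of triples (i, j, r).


Rank table r_w(6×6) implied by the 13 constraints:

  row 1: 0  0  1  1  1  1
  row 2: 0  0  1  1  1  2
  row 3: 0  0  1  2  2  3
  row 4: 0  0  1  2  3  4
  row 5: 0  1  2  3  4  5
  row 6: 1  2  3  4  5  6

second differences of R give the permutation w = (3, 6, 4, 5, 2, 1).

Rothe diagram D(w) (11 cells), 3 SE-corners (essential conditions):

[(2, 5, 1), (4, 2, 0), (5, 1, 0)]


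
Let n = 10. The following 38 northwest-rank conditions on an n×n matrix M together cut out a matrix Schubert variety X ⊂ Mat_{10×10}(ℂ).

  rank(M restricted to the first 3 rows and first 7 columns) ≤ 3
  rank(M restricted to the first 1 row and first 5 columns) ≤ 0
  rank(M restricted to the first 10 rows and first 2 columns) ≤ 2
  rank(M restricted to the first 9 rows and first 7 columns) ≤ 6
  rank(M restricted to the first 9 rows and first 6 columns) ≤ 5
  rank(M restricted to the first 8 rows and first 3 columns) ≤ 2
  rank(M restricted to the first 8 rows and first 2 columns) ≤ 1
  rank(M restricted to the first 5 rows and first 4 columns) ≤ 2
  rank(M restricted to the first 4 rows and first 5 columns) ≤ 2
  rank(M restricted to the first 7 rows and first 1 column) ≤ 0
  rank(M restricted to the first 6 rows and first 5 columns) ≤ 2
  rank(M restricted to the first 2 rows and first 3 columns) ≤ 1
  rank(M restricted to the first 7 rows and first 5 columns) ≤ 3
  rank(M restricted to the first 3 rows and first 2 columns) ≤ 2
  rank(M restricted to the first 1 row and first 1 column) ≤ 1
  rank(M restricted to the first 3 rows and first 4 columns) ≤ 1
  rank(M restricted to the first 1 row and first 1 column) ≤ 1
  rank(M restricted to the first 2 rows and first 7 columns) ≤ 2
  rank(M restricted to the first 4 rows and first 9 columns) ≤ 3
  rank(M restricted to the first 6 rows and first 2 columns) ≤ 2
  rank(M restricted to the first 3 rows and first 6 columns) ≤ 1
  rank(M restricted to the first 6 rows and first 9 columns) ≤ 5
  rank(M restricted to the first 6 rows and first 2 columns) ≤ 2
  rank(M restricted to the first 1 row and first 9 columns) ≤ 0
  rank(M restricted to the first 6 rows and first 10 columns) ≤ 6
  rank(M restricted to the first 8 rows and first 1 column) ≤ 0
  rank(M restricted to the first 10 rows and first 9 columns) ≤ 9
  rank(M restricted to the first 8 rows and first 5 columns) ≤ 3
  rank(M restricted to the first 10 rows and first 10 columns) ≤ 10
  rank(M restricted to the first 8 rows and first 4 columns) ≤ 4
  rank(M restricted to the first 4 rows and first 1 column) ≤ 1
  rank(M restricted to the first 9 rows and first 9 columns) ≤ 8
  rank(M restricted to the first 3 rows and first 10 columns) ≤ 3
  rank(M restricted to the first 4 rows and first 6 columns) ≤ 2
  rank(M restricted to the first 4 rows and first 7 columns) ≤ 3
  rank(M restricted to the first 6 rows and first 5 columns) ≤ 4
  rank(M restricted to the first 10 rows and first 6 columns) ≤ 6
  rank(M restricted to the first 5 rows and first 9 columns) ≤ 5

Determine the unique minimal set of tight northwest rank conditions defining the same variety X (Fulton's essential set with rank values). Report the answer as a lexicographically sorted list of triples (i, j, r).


Recovering R(i,j) via the rank-extension bound from the 38 conditions:

  i=1: 0 0 0 0 0 0 0 0 0 1
  i=2: 0 1 1 1 1 1 1 1 1 2
  i=3: 0 1 1 1 1 1 2 2 2 3
  i=4: 0 1 2 2 2 2 3 3 3 4
  i=5: 0 1 2 2 2 3 4 4 4 5
  i=6: 0 1 2 2 2 3 4 5 5 6
  i=7: 0 1 2 3 3 4 5 6 6 7
  i=8: 0 1 2 3 3 4 5 6 7 8
  i=9: 1 2 3 4 4 5 6 7 8 9
  i=10: 1 2 3 4 5 6 7 8 9 10

hence w(1..10) = (10, 2, 7, 3, 6, 8, 4, 9, 1, 5).

5 SE-corners of the 25-cell Rothe diagram give Ess(w):

[(1, 9, 0), (3, 6, 1), (6, 5, 2), (8, 1, 0), (8, 5, 3)]


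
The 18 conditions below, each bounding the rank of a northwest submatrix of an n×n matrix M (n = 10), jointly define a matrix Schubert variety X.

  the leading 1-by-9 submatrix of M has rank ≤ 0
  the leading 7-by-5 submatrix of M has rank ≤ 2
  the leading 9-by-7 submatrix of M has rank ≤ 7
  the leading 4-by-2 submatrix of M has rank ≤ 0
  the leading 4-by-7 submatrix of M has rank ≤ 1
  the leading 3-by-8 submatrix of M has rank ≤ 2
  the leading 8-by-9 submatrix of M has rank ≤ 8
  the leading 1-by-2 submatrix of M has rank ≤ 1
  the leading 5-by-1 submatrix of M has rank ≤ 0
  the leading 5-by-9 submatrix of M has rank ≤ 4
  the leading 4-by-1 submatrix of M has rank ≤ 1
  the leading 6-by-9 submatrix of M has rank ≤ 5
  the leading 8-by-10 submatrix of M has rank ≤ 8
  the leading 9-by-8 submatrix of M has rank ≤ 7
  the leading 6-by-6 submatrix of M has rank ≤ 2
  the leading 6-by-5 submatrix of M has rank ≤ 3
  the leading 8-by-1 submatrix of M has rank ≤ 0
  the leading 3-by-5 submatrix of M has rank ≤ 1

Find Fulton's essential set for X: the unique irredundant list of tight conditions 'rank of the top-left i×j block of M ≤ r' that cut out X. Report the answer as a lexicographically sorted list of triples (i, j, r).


Computing R[i][j] = min implied NW-rank bound (n=10, 18 conditions):

  0 | 0 | 0 | 0 | 0 | 0 | 0 | 0 | 0 | 1
  0 | 0 | 1 | 1 | 1 | 1 | 1 | 1 | 1 | 2
  0 | 0 | 1 | 1 | 1 | 1 | 1 | 2 | 2 | 3
  0 | 0 | 1 | 1 | 1 | 1 | 1 | 2 | 3 | 4
  0 | 1 | 2 | 2 | 2 | 2 | 2 | 3 | 4 | 5
  0 | 1 | 2 | 2 | 2 | 2 | 3 | 4 | 5 | 6
  0 | 1 | 2 | 2 | 2 | 3 | 4 | 5 | 6 | 7
  0 | 1 | 2 | 3 | 3 | 4 | 5 | 6 | 7 | 8
  1 | 2 | 3 | 4 | 4 | 5 | 6 | 7 | 8 | 9
  1 | 2 | 3 | 4 | 5 | 6 | 7 | 8 | 9 | 10

reading off 1-entries of Δ²R: w = (10, 3, 8, 9, 2, 7, 6, 4, 1, 5).

Fulton essential set (6 of the 32 Rothe cells):

[(1, 9, 0), (4, 2, 0), (4, 7, 1), (6, 6, 2), (7, 5, 2), (8, 1, 0)]


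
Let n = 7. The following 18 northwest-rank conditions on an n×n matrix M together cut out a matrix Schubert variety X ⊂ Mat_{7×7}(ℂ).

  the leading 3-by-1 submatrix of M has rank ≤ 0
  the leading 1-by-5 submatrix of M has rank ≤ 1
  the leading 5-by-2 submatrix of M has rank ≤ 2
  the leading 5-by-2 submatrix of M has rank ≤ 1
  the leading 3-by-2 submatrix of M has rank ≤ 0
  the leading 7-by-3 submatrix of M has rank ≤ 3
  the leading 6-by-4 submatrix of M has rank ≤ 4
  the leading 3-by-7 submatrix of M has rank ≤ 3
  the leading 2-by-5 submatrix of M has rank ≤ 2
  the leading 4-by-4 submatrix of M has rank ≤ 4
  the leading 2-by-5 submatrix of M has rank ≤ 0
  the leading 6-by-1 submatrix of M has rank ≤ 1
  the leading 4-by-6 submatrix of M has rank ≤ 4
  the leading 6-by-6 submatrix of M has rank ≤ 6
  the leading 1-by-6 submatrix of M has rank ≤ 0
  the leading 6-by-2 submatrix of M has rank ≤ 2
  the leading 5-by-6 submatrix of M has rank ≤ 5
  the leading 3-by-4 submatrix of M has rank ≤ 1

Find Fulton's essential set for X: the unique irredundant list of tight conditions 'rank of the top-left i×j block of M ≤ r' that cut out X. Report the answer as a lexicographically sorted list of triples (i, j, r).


Propagating the 18 rank bounds to every northwest block:

  R[1]: 0  0  0  0  0  0  1
  R[2]: 0  0  0  0  0  1  2
  R[3]: 0  0  1  1  1  2  3
  R[4]: 1  1  2  2  2  3  4
  R[5]: 1  1  2  3  3  4  5
  R[6]: 1  2  3  4  4  5  6
  R[7]: 1  2  3  4  5  6  7

the unique w with this rank table is (7, 6, 3, 1, 4, 2, 5).

D(w) has 14 cells with 4 SE-corners; essential set:

[(1, 6, 0), (2, 5, 0), (3, 2, 0), (5, 2, 1)]


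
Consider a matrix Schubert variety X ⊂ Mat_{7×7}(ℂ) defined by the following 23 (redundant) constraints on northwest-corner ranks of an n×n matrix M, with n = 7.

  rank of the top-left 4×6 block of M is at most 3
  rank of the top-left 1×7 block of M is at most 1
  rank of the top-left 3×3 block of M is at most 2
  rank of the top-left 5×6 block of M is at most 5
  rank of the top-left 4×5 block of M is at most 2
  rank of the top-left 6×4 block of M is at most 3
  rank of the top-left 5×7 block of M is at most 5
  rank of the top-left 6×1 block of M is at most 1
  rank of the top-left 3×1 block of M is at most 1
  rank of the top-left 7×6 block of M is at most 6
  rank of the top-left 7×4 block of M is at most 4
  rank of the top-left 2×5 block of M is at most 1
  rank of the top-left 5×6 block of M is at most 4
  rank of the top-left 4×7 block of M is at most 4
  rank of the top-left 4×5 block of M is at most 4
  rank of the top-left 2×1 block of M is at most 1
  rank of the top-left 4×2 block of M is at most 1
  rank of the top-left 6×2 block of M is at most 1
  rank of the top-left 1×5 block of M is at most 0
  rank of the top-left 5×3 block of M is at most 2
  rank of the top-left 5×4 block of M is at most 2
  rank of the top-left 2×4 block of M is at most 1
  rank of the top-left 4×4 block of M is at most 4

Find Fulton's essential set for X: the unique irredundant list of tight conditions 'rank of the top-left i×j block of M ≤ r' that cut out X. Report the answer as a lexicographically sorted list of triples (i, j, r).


Recovering R(i,j) via the rank-extension bound from the 23 conditions:

  R[1]: 0 0 0 0 0 1 1
  R[2]: 1 1 1 1 1 2 2
  R[3]: 1 1 2 2 2 3 3
  R[4]: 1 1 2 2 2 3 4
  R[5]: 1 1 2 2 3 4 5
  R[6]: 1 1 2 3 4 5 6
  R[7]: 1 2 3 4 5 6 7

so w = (6, 1, 3, 7, 5, 4, 2).

Rothe diagram D(w) (12 cells), 4 SE-corners (essential conditions):

[(1, 5, 0), (4, 5, 2), (5, 4, 2), (6, 2, 1)]
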